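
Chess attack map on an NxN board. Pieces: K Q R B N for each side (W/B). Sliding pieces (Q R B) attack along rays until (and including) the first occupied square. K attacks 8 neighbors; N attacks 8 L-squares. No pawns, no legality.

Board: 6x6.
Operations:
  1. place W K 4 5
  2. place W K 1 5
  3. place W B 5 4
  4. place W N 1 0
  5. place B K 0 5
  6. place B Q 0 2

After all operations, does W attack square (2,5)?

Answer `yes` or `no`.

Op 1: place WK@(4,5)
Op 2: place WK@(1,5)
Op 3: place WB@(5,4)
Op 4: place WN@(1,0)
Op 5: place BK@(0,5)
Op 6: place BQ@(0,2)
Per-piece attacks for W:
  WN@(1,0): attacks (2,2) (3,1) (0,2)
  WK@(1,5): attacks (1,4) (2,5) (0,5) (2,4) (0,4)
  WK@(4,5): attacks (4,4) (5,5) (3,5) (5,4) (3,4)
  WB@(5,4): attacks (4,5) (4,3) (3,2) (2,1) (1,0) [ray(-1,1) blocked at (4,5); ray(-1,-1) blocked at (1,0)]
W attacks (2,5): yes

Answer: yes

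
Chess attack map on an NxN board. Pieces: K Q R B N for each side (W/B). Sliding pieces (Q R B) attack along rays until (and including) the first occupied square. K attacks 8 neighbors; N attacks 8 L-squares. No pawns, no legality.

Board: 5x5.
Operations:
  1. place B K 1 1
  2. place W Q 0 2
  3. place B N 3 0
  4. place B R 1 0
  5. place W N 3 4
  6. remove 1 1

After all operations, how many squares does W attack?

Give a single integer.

Answer: 12

Derivation:
Op 1: place BK@(1,1)
Op 2: place WQ@(0,2)
Op 3: place BN@(3,0)
Op 4: place BR@(1,0)
Op 5: place WN@(3,4)
Op 6: remove (1,1)
Per-piece attacks for W:
  WQ@(0,2): attacks (0,3) (0,4) (0,1) (0,0) (1,2) (2,2) (3,2) (4,2) (1,3) (2,4) (1,1) (2,0)
  WN@(3,4): attacks (4,2) (2,2) (1,3)
Union (12 distinct): (0,0) (0,1) (0,3) (0,4) (1,1) (1,2) (1,3) (2,0) (2,2) (2,4) (3,2) (4,2)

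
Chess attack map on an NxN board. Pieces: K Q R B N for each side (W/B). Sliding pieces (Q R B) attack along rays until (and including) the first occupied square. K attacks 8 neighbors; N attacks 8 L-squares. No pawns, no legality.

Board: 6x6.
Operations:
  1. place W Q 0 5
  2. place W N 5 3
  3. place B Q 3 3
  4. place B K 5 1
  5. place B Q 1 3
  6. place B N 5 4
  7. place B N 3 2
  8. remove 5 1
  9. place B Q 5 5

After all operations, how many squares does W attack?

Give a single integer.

Op 1: place WQ@(0,5)
Op 2: place WN@(5,3)
Op 3: place BQ@(3,3)
Op 4: place BK@(5,1)
Op 5: place BQ@(1,3)
Op 6: place BN@(5,4)
Op 7: place BN@(3,2)
Op 8: remove (5,1)
Op 9: place BQ@(5,5)
Per-piece attacks for W:
  WQ@(0,5): attacks (0,4) (0,3) (0,2) (0,1) (0,0) (1,5) (2,5) (3,5) (4,5) (5,5) (1,4) (2,3) (3,2) [ray(1,0) blocked at (5,5); ray(1,-1) blocked at (3,2)]
  WN@(5,3): attacks (4,5) (3,4) (4,1) (3,2)
Union (15 distinct): (0,0) (0,1) (0,2) (0,3) (0,4) (1,4) (1,5) (2,3) (2,5) (3,2) (3,4) (3,5) (4,1) (4,5) (5,5)

Answer: 15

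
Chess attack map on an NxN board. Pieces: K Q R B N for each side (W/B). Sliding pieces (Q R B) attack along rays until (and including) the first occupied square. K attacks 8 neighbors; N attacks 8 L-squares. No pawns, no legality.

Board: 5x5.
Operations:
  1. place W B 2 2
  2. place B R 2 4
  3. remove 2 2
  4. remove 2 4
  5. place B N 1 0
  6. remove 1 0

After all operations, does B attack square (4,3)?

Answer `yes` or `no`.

Answer: no

Derivation:
Op 1: place WB@(2,2)
Op 2: place BR@(2,4)
Op 3: remove (2,2)
Op 4: remove (2,4)
Op 5: place BN@(1,0)
Op 6: remove (1,0)
Per-piece attacks for B:
B attacks (4,3): no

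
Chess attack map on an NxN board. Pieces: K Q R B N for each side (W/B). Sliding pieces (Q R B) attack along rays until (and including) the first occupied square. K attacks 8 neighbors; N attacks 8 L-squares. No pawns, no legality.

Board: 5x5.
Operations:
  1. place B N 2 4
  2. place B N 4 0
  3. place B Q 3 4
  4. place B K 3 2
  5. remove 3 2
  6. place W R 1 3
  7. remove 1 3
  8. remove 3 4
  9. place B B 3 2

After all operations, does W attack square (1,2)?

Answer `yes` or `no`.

Op 1: place BN@(2,4)
Op 2: place BN@(4,0)
Op 3: place BQ@(3,4)
Op 4: place BK@(3,2)
Op 5: remove (3,2)
Op 6: place WR@(1,3)
Op 7: remove (1,3)
Op 8: remove (3,4)
Op 9: place BB@(3,2)
Per-piece attacks for W:
W attacks (1,2): no

Answer: no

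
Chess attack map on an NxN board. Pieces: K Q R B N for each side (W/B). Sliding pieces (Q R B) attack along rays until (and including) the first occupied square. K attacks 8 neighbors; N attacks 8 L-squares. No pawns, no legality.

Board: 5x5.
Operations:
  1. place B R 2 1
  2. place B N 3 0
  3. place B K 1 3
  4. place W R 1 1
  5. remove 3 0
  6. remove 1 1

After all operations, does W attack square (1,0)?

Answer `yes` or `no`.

Op 1: place BR@(2,1)
Op 2: place BN@(3,0)
Op 3: place BK@(1,3)
Op 4: place WR@(1,1)
Op 5: remove (3,0)
Op 6: remove (1,1)
Per-piece attacks for W:
W attacks (1,0): no

Answer: no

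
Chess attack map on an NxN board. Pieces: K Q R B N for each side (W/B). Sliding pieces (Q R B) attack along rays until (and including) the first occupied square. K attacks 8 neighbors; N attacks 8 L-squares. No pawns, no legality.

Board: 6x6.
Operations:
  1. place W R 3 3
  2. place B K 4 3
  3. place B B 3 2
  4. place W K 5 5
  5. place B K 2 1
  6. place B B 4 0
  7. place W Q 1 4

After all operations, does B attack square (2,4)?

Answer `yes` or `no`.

Op 1: place WR@(3,3)
Op 2: place BK@(4,3)
Op 3: place BB@(3,2)
Op 4: place WK@(5,5)
Op 5: place BK@(2,1)
Op 6: place BB@(4,0)
Op 7: place WQ@(1,4)
Per-piece attacks for B:
  BK@(2,1): attacks (2,2) (2,0) (3,1) (1,1) (3,2) (3,0) (1,2) (1,0)
  BB@(3,2): attacks (4,3) (4,1) (5,0) (2,3) (1,4) (2,1) [ray(1,1) blocked at (4,3); ray(-1,1) blocked at (1,4); ray(-1,-1) blocked at (2,1)]
  BB@(4,0): attacks (5,1) (3,1) (2,2) (1,3) (0,4)
  BK@(4,3): attacks (4,4) (4,2) (5,3) (3,3) (5,4) (5,2) (3,4) (3,2)
B attacks (2,4): no

Answer: no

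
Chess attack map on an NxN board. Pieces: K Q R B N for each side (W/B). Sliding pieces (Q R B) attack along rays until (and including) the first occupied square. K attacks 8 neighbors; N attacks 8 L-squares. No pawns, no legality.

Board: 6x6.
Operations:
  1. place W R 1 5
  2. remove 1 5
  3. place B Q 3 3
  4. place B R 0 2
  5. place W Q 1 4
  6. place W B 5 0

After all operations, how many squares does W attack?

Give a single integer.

Op 1: place WR@(1,5)
Op 2: remove (1,5)
Op 3: place BQ@(3,3)
Op 4: place BR@(0,2)
Op 5: place WQ@(1,4)
Op 6: place WB@(5,0)
Per-piece attacks for W:
  WQ@(1,4): attacks (1,5) (1,3) (1,2) (1,1) (1,0) (2,4) (3,4) (4,4) (5,4) (0,4) (2,5) (2,3) (3,2) (4,1) (5,0) (0,5) (0,3) [ray(1,-1) blocked at (5,0)]
  WB@(5,0): attacks (4,1) (3,2) (2,3) (1,4) [ray(-1,1) blocked at (1,4)]
Union (18 distinct): (0,3) (0,4) (0,5) (1,0) (1,1) (1,2) (1,3) (1,4) (1,5) (2,3) (2,4) (2,5) (3,2) (3,4) (4,1) (4,4) (5,0) (5,4)

Answer: 18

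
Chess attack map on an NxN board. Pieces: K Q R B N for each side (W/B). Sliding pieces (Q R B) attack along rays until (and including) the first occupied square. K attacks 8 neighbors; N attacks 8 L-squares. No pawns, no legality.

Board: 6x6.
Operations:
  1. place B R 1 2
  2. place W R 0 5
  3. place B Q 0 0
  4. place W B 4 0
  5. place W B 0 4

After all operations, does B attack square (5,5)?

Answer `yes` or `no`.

Answer: yes

Derivation:
Op 1: place BR@(1,2)
Op 2: place WR@(0,5)
Op 3: place BQ@(0,0)
Op 4: place WB@(4,0)
Op 5: place WB@(0,4)
Per-piece attacks for B:
  BQ@(0,0): attacks (0,1) (0,2) (0,3) (0,4) (1,0) (2,0) (3,0) (4,0) (1,1) (2,2) (3,3) (4,4) (5,5) [ray(0,1) blocked at (0,4); ray(1,0) blocked at (4,0)]
  BR@(1,2): attacks (1,3) (1,4) (1,5) (1,1) (1,0) (2,2) (3,2) (4,2) (5,2) (0,2)
B attacks (5,5): yes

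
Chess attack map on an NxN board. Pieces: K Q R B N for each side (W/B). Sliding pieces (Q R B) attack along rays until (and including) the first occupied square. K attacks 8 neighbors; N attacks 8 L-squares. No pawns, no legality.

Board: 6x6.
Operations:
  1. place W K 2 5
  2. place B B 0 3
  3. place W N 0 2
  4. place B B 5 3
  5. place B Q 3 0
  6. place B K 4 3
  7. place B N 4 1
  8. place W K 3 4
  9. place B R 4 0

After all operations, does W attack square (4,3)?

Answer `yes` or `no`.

Op 1: place WK@(2,5)
Op 2: place BB@(0,3)
Op 3: place WN@(0,2)
Op 4: place BB@(5,3)
Op 5: place BQ@(3,0)
Op 6: place BK@(4,3)
Op 7: place BN@(4,1)
Op 8: place WK@(3,4)
Op 9: place BR@(4,0)
Per-piece attacks for W:
  WN@(0,2): attacks (1,4) (2,3) (1,0) (2,1)
  WK@(2,5): attacks (2,4) (3,5) (1,5) (3,4) (1,4)
  WK@(3,4): attacks (3,5) (3,3) (4,4) (2,4) (4,5) (4,3) (2,5) (2,3)
W attacks (4,3): yes

Answer: yes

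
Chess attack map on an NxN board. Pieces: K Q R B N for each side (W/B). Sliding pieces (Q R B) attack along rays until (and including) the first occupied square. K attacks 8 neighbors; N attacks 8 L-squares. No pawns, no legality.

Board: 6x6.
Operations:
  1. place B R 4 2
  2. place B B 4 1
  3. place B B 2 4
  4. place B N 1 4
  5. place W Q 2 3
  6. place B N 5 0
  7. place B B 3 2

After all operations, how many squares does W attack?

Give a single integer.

Op 1: place BR@(4,2)
Op 2: place BB@(4,1)
Op 3: place BB@(2,4)
Op 4: place BN@(1,4)
Op 5: place WQ@(2,3)
Op 6: place BN@(5,0)
Op 7: place BB@(3,2)
Per-piece attacks for W:
  WQ@(2,3): attacks (2,4) (2,2) (2,1) (2,0) (3,3) (4,3) (5,3) (1,3) (0,3) (3,4) (4,5) (3,2) (1,4) (1,2) (0,1) [ray(0,1) blocked at (2,4); ray(1,-1) blocked at (3,2); ray(-1,1) blocked at (1,4)]
Union (15 distinct): (0,1) (0,3) (1,2) (1,3) (1,4) (2,0) (2,1) (2,2) (2,4) (3,2) (3,3) (3,4) (4,3) (4,5) (5,3)

Answer: 15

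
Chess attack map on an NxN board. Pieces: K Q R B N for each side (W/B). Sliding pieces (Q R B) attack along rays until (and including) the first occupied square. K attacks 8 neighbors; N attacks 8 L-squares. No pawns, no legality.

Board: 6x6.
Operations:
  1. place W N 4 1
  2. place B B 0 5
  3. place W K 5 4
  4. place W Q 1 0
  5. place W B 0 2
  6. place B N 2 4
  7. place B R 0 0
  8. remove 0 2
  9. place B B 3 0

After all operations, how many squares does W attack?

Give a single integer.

Answer: 19

Derivation:
Op 1: place WN@(4,1)
Op 2: place BB@(0,5)
Op 3: place WK@(5,4)
Op 4: place WQ@(1,0)
Op 5: place WB@(0,2)
Op 6: place BN@(2,4)
Op 7: place BR@(0,0)
Op 8: remove (0,2)
Op 9: place BB@(3,0)
Per-piece attacks for W:
  WQ@(1,0): attacks (1,1) (1,2) (1,3) (1,4) (1,5) (2,0) (3,0) (0,0) (2,1) (3,2) (4,3) (5,4) (0,1) [ray(1,0) blocked at (3,0); ray(-1,0) blocked at (0,0); ray(1,1) blocked at (5,4)]
  WN@(4,1): attacks (5,3) (3,3) (2,2) (2,0)
  WK@(5,4): attacks (5,5) (5,3) (4,4) (4,5) (4,3)
Union (19 distinct): (0,0) (0,1) (1,1) (1,2) (1,3) (1,4) (1,5) (2,0) (2,1) (2,2) (3,0) (3,2) (3,3) (4,3) (4,4) (4,5) (5,3) (5,4) (5,5)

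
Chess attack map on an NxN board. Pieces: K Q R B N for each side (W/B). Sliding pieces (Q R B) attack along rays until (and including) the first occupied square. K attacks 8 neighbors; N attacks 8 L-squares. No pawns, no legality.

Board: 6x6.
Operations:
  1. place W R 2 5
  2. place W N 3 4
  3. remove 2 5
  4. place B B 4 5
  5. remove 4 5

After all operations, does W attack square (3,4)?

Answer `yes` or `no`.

Op 1: place WR@(2,5)
Op 2: place WN@(3,4)
Op 3: remove (2,5)
Op 4: place BB@(4,5)
Op 5: remove (4,5)
Per-piece attacks for W:
  WN@(3,4): attacks (5,5) (1,5) (4,2) (5,3) (2,2) (1,3)
W attacks (3,4): no

Answer: no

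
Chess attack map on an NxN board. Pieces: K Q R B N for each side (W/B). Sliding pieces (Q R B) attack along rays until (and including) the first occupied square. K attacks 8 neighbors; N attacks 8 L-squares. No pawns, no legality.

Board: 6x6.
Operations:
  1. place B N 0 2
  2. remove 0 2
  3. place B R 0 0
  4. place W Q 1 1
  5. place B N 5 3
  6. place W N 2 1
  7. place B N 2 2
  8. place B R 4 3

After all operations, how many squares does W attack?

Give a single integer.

Op 1: place BN@(0,2)
Op 2: remove (0,2)
Op 3: place BR@(0,0)
Op 4: place WQ@(1,1)
Op 5: place BN@(5,3)
Op 6: place WN@(2,1)
Op 7: place BN@(2,2)
Op 8: place BR@(4,3)
Per-piece attacks for W:
  WQ@(1,1): attacks (1,2) (1,3) (1,4) (1,5) (1,0) (2,1) (0,1) (2,2) (2,0) (0,2) (0,0) [ray(1,0) blocked at (2,1); ray(1,1) blocked at (2,2); ray(-1,-1) blocked at (0,0)]
  WN@(2,1): attacks (3,3) (4,2) (1,3) (0,2) (4,0) (0,0)
Union (14 distinct): (0,0) (0,1) (0,2) (1,0) (1,2) (1,3) (1,4) (1,5) (2,0) (2,1) (2,2) (3,3) (4,0) (4,2)

Answer: 14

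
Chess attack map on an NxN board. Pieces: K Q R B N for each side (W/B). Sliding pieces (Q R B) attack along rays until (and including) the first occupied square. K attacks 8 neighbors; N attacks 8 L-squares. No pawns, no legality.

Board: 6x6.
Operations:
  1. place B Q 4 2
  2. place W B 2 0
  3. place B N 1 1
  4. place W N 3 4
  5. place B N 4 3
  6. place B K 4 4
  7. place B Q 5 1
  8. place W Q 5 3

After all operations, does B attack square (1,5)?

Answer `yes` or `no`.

Answer: yes

Derivation:
Op 1: place BQ@(4,2)
Op 2: place WB@(2,0)
Op 3: place BN@(1,1)
Op 4: place WN@(3,4)
Op 5: place BN@(4,3)
Op 6: place BK@(4,4)
Op 7: place BQ@(5,1)
Op 8: place WQ@(5,3)
Per-piece attacks for B:
  BN@(1,1): attacks (2,3) (3,2) (0,3) (3,0)
  BQ@(4,2): attacks (4,3) (4,1) (4,0) (5,2) (3,2) (2,2) (1,2) (0,2) (5,3) (5,1) (3,3) (2,4) (1,5) (3,1) (2,0) [ray(0,1) blocked at (4,3); ray(1,1) blocked at (5,3); ray(1,-1) blocked at (5,1); ray(-1,-1) blocked at (2,0)]
  BN@(4,3): attacks (5,5) (3,5) (2,4) (5,1) (3,1) (2,2)
  BK@(4,4): attacks (4,5) (4,3) (5,4) (3,4) (5,5) (5,3) (3,5) (3,3)
  BQ@(5,1): attacks (5,2) (5,3) (5,0) (4,1) (3,1) (2,1) (1,1) (4,2) (4,0) [ray(0,1) blocked at (5,3); ray(-1,0) blocked at (1,1); ray(-1,1) blocked at (4,2)]
B attacks (1,5): yes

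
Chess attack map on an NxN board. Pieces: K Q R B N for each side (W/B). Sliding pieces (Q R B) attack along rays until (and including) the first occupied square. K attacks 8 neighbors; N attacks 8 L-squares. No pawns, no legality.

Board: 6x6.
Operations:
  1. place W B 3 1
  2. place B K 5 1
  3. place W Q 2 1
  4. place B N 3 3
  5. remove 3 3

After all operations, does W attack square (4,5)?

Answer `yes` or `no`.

Op 1: place WB@(3,1)
Op 2: place BK@(5,1)
Op 3: place WQ@(2,1)
Op 4: place BN@(3,3)
Op 5: remove (3,3)
Per-piece attacks for W:
  WQ@(2,1): attacks (2,2) (2,3) (2,4) (2,5) (2,0) (3,1) (1,1) (0,1) (3,2) (4,3) (5,4) (3,0) (1,2) (0,3) (1,0) [ray(1,0) blocked at (3,1)]
  WB@(3,1): attacks (4,2) (5,3) (4,0) (2,2) (1,3) (0,4) (2,0)
W attacks (4,5): no

Answer: no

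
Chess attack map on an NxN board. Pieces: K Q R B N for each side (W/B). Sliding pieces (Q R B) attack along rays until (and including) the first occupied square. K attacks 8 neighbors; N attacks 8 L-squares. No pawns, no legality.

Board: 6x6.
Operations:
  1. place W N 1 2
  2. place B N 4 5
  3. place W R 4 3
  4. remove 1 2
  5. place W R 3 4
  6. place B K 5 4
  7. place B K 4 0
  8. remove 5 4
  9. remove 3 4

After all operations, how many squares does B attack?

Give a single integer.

Op 1: place WN@(1,2)
Op 2: place BN@(4,5)
Op 3: place WR@(4,3)
Op 4: remove (1,2)
Op 5: place WR@(3,4)
Op 6: place BK@(5,4)
Op 7: place BK@(4,0)
Op 8: remove (5,4)
Op 9: remove (3,4)
Per-piece attacks for B:
  BK@(4,0): attacks (4,1) (5,0) (3,0) (5,1) (3,1)
  BN@(4,5): attacks (5,3) (3,3) (2,4)
Union (8 distinct): (2,4) (3,0) (3,1) (3,3) (4,1) (5,0) (5,1) (5,3)

Answer: 8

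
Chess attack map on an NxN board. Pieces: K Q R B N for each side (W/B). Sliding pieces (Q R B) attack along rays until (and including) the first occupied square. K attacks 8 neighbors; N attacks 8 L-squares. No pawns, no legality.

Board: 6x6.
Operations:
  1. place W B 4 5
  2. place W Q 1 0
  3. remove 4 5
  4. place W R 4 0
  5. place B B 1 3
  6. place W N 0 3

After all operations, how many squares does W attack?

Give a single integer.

Answer: 21

Derivation:
Op 1: place WB@(4,5)
Op 2: place WQ@(1,0)
Op 3: remove (4,5)
Op 4: place WR@(4,0)
Op 5: place BB@(1,3)
Op 6: place WN@(0,3)
Per-piece attacks for W:
  WN@(0,3): attacks (1,5) (2,4) (1,1) (2,2)
  WQ@(1,0): attacks (1,1) (1,2) (1,3) (2,0) (3,0) (4,0) (0,0) (2,1) (3,2) (4,3) (5,4) (0,1) [ray(0,1) blocked at (1,3); ray(1,0) blocked at (4,0)]
  WR@(4,0): attacks (4,1) (4,2) (4,3) (4,4) (4,5) (5,0) (3,0) (2,0) (1,0) [ray(-1,0) blocked at (1,0)]
Union (21 distinct): (0,0) (0,1) (1,0) (1,1) (1,2) (1,3) (1,5) (2,0) (2,1) (2,2) (2,4) (3,0) (3,2) (4,0) (4,1) (4,2) (4,3) (4,4) (4,5) (5,0) (5,4)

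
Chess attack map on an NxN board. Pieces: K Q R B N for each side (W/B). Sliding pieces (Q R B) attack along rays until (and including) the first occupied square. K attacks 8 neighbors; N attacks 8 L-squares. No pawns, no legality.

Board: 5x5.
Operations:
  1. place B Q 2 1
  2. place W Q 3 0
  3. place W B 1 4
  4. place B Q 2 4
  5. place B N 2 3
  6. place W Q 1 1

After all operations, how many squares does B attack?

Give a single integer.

Answer: 20

Derivation:
Op 1: place BQ@(2,1)
Op 2: place WQ@(3,0)
Op 3: place WB@(1,4)
Op 4: place BQ@(2,4)
Op 5: place BN@(2,3)
Op 6: place WQ@(1,1)
Per-piece attacks for B:
  BQ@(2,1): attacks (2,2) (2,3) (2,0) (3,1) (4,1) (1,1) (3,2) (4,3) (3,0) (1,2) (0,3) (1,0) [ray(0,1) blocked at (2,3); ray(-1,0) blocked at (1,1); ray(1,-1) blocked at (3,0)]
  BN@(2,3): attacks (4,4) (0,4) (3,1) (4,2) (1,1) (0,2)
  BQ@(2,4): attacks (2,3) (3,4) (4,4) (1,4) (3,3) (4,2) (1,3) (0,2) [ray(0,-1) blocked at (2,3); ray(-1,0) blocked at (1,4)]
Union (20 distinct): (0,2) (0,3) (0,4) (1,0) (1,1) (1,2) (1,3) (1,4) (2,0) (2,2) (2,3) (3,0) (3,1) (3,2) (3,3) (3,4) (4,1) (4,2) (4,3) (4,4)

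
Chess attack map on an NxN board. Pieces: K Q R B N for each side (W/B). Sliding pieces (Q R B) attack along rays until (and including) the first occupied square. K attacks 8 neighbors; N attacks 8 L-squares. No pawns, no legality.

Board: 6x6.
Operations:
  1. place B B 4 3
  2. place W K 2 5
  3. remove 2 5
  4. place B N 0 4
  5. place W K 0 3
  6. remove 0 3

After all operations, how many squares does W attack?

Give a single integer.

Answer: 0

Derivation:
Op 1: place BB@(4,3)
Op 2: place WK@(2,5)
Op 3: remove (2,5)
Op 4: place BN@(0,4)
Op 5: place WK@(0,3)
Op 6: remove (0,3)
Per-piece attacks for W:
Union (0 distinct): (none)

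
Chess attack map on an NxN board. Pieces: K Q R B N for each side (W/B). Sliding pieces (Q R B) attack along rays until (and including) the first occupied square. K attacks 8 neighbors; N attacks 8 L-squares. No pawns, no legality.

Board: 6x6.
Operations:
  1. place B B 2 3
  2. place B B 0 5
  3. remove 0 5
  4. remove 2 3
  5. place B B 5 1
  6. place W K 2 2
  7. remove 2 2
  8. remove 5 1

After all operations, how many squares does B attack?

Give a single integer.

Op 1: place BB@(2,3)
Op 2: place BB@(0,5)
Op 3: remove (0,5)
Op 4: remove (2,3)
Op 5: place BB@(5,1)
Op 6: place WK@(2,2)
Op 7: remove (2,2)
Op 8: remove (5,1)
Per-piece attacks for B:
Union (0 distinct): (none)

Answer: 0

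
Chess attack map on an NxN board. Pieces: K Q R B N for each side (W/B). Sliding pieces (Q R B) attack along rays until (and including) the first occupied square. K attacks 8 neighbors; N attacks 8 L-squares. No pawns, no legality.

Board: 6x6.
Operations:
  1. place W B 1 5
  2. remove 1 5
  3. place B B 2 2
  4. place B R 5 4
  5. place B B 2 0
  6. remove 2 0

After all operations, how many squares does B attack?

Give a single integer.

Answer: 16

Derivation:
Op 1: place WB@(1,5)
Op 2: remove (1,5)
Op 3: place BB@(2,2)
Op 4: place BR@(5,4)
Op 5: place BB@(2,0)
Op 6: remove (2,0)
Per-piece attacks for B:
  BB@(2,2): attacks (3,3) (4,4) (5,5) (3,1) (4,0) (1,3) (0,4) (1,1) (0,0)
  BR@(5,4): attacks (5,5) (5,3) (5,2) (5,1) (5,0) (4,4) (3,4) (2,4) (1,4) (0,4)
Union (16 distinct): (0,0) (0,4) (1,1) (1,3) (1,4) (2,4) (3,1) (3,3) (3,4) (4,0) (4,4) (5,0) (5,1) (5,2) (5,3) (5,5)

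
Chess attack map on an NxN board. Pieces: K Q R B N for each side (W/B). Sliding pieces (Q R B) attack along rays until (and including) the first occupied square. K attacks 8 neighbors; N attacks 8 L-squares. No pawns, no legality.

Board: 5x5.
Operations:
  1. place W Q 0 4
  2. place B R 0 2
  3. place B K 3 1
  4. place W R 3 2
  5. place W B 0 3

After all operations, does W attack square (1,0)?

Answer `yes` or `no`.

Op 1: place WQ@(0,4)
Op 2: place BR@(0,2)
Op 3: place BK@(3,1)
Op 4: place WR@(3,2)
Op 5: place WB@(0,3)
Per-piece attacks for W:
  WB@(0,3): attacks (1,4) (1,2) (2,1) (3,0)
  WQ@(0,4): attacks (0,3) (1,4) (2,4) (3,4) (4,4) (1,3) (2,2) (3,1) [ray(0,-1) blocked at (0,3); ray(1,-1) blocked at (3,1)]
  WR@(3,2): attacks (3,3) (3,4) (3,1) (4,2) (2,2) (1,2) (0,2) [ray(0,-1) blocked at (3,1); ray(-1,0) blocked at (0,2)]
W attacks (1,0): no

Answer: no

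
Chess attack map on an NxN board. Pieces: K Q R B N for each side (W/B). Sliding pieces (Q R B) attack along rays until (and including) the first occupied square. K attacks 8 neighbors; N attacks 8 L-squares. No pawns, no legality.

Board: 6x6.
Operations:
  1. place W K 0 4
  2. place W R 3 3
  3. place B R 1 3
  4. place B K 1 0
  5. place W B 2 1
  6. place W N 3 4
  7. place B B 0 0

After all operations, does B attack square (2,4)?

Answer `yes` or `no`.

Op 1: place WK@(0,4)
Op 2: place WR@(3,3)
Op 3: place BR@(1,3)
Op 4: place BK@(1,0)
Op 5: place WB@(2,1)
Op 6: place WN@(3,4)
Op 7: place BB@(0,0)
Per-piece attacks for B:
  BB@(0,0): attacks (1,1) (2,2) (3,3) [ray(1,1) blocked at (3,3)]
  BK@(1,0): attacks (1,1) (2,0) (0,0) (2,1) (0,1)
  BR@(1,3): attacks (1,4) (1,5) (1,2) (1,1) (1,0) (2,3) (3,3) (0,3) [ray(0,-1) blocked at (1,0); ray(1,0) blocked at (3,3)]
B attacks (2,4): no

Answer: no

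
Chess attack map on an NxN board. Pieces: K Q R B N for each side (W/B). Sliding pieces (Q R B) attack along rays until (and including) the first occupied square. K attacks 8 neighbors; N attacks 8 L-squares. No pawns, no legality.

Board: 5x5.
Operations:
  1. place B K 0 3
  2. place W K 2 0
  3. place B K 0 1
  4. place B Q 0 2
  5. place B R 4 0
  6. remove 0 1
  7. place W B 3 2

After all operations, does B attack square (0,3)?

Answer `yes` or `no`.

Op 1: place BK@(0,3)
Op 2: place WK@(2,0)
Op 3: place BK@(0,1)
Op 4: place BQ@(0,2)
Op 5: place BR@(4,0)
Op 6: remove (0,1)
Op 7: place WB@(3,2)
Per-piece attacks for B:
  BQ@(0,2): attacks (0,3) (0,1) (0,0) (1,2) (2,2) (3,2) (1,3) (2,4) (1,1) (2,0) [ray(0,1) blocked at (0,3); ray(1,0) blocked at (3,2); ray(1,-1) blocked at (2,0)]
  BK@(0,3): attacks (0,4) (0,2) (1,3) (1,4) (1,2)
  BR@(4,0): attacks (4,1) (4,2) (4,3) (4,4) (3,0) (2,0) [ray(-1,0) blocked at (2,0)]
B attacks (0,3): yes

Answer: yes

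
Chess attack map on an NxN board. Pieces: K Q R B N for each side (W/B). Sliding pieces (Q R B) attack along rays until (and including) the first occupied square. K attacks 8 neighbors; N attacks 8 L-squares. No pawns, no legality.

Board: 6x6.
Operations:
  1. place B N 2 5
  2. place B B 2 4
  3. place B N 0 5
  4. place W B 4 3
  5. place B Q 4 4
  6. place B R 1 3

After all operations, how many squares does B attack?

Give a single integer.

Op 1: place BN@(2,5)
Op 2: place BB@(2,4)
Op 3: place BN@(0,5)
Op 4: place WB@(4,3)
Op 5: place BQ@(4,4)
Op 6: place BR@(1,3)
Per-piece attacks for B:
  BN@(0,5): attacks (1,3) (2,4)
  BR@(1,3): attacks (1,4) (1,5) (1,2) (1,1) (1,0) (2,3) (3,3) (4,3) (0,3) [ray(1,0) blocked at (4,3)]
  BB@(2,4): attacks (3,5) (3,3) (4,2) (5,1) (1,5) (1,3) [ray(-1,-1) blocked at (1,3)]
  BN@(2,5): attacks (3,3) (4,4) (1,3) (0,4)
  BQ@(4,4): attacks (4,5) (4,3) (5,4) (3,4) (2,4) (5,5) (5,3) (3,5) (3,3) (2,2) (1,1) (0,0) [ray(0,-1) blocked at (4,3); ray(-1,0) blocked at (2,4)]
Union (23 distinct): (0,0) (0,3) (0,4) (1,0) (1,1) (1,2) (1,3) (1,4) (1,5) (2,2) (2,3) (2,4) (3,3) (3,4) (3,5) (4,2) (4,3) (4,4) (4,5) (5,1) (5,3) (5,4) (5,5)

Answer: 23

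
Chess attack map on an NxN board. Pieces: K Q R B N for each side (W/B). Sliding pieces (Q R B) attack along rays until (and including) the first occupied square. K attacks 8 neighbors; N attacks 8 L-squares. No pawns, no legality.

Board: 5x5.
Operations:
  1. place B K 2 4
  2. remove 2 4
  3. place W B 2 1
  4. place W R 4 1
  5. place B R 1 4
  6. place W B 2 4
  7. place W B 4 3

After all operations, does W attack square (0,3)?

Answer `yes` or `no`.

Answer: yes

Derivation:
Op 1: place BK@(2,4)
Op 2: remove (2,4)
Op 3: place WB@(2,1)
Op 4: place WR@(4,1)
Op 5: place BR@(1,4)
Op 6: place WB@(2,4)
Op 7: place WB@(4,3)
Per-piece attacks for W:
  WB@(2,1): attacks (3,2) (4,3) (3,0) (1,2) (0,3) (1,0) [ray(1,1) blocked at (4,3)]
  WB@(2,4): attacks (3,3) (4,2) (1,3) (0,2)
  WR@(4,1): attacks (4,2) (4,3) (4,0) (3,1) (2,1) [ray(0,1) blocked at (4,3); ray(-1,0) blocked at (2,1)]
  WB@(4,3): attacks (3,4) (3,2) (2,1) [ray(-1,-1) blocked at (2,1)]
W attacks (0,3): yes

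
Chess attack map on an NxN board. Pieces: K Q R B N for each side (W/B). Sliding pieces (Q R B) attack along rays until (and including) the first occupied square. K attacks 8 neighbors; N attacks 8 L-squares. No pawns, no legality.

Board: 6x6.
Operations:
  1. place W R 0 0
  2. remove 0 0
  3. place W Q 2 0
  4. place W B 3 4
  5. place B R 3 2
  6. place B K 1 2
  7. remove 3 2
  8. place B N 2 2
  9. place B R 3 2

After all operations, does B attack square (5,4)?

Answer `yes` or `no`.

Op 1: place WR@(0,0)
Op 2: remove (0,0)
Op 3: place WQ@(2,0)
Op 4: place WB@(3,4)
Op 5: place BR@(3,2)
Op 6: place BK@(1,2)
Op 7: remove (3,2)
Op 8: place BN@(2,2)
Op 9: place BR@(3,2)
Per-piece attacks for B:
  BK@(1,2): attacks (1,3) (1,1) (2,2) (0,2) (2,3) (2,1) (0,3) (0,1)
  BN@(2,2): attacks (3,4) (4,3) (1,4) (0,3) (3,0) (4,1) (1,0) (0,1)
  BR@(3,2): attacks (3,3) (3,4) (3,1) (3,0) (4,2) (5,2) (2,2) [ray(0,1) blocked at (3,4); ray(-1,0) blocked at (2,2)]
B attacks (5,4): no

Answer: no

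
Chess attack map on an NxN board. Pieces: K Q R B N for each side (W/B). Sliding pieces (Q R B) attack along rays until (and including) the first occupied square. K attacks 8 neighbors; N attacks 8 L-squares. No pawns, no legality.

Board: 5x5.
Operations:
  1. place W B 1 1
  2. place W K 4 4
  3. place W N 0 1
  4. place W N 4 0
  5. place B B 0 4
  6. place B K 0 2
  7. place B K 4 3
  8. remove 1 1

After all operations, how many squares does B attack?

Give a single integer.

Op 1: place WB@(1,1)
Op 2: place WK@(4,4)
Op 3: place WN@(0,1)
Op 4: place WN@(4,0)
Op 5: place BB@(0,4)
Op 6: place BK@(0,2)
Op 7: place BK@(4,3)
Op 8: remove (1,1)
Per-piece attacks for B:
  BK@(0,2): attacks (0,3) (0,1) (1,2) (1,3) (1,1)
  BB@(0,4): attacks (1,3) (2,2) (3,1) (4,0) [ray(1,-1) blocked at (4,0)]
  BK@(4,3): attacks (4,4) (4,2) (3,3) (3,4) (3,2)
Union (13 distinct): (0,1) (0,3) (1,1) (1,2) (1,3) (2,2) (3,1) (3,2) (3,3) (3,4) (4,0) (4,2) (4,4)

Answer: 13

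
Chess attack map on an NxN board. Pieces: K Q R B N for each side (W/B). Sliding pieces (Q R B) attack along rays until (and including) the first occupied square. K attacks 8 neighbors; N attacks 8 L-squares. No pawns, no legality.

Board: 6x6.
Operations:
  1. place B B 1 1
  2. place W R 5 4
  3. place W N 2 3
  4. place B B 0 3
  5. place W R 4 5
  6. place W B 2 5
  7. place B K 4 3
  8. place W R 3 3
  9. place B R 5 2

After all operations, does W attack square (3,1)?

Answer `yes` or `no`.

Answer: yes

Derivation:
Op 1: place BB@(1,1)
Op 2: place WR@(5,4)
Op 3: place WN@(2,3)
Op 4: place BB@(0,3)
Op 5: place WR@(4,5)
Op 6: place WB@(2,5)
Op 7: place BK@(4,3)
Op 8: place WR@(3,3)
Op 9: place BR@(5,2)
Per-piece attacks for W:
  WN@(2,3): attacks (3,5) (4,4) (1,5) (0,4) (3,1) (4,2) (1,1) (0,2)
  WB@(2,5): attacks (3,4) (4,3) (1,4) (0,3) [ray(1,-1) blocked at (4,3); ray(-1,-1) blocked at (0,3)]
  WR@(3,3): attacks (3,4) (3,5) (3,2) (3,1) (3,0) (4,3) (2,3) [ray(1,0) blocked at (4,3); ray(-1,0) blocked at (2,3)]
  WR@(4,5): attacks (4,4) (4,3) (5,5) (3,5) (2,5) [ray(0,-1) blocked at (4,3); ray(-1,0) blocked at (2,5)]
  WR@(5,4): attacks (5,5) (5,3) (5,2) (4,4) (3,4) (2,4) (1,4) (0,4) [ray(0,-1) blocked at (5,2)]
W attacks (3,1): yes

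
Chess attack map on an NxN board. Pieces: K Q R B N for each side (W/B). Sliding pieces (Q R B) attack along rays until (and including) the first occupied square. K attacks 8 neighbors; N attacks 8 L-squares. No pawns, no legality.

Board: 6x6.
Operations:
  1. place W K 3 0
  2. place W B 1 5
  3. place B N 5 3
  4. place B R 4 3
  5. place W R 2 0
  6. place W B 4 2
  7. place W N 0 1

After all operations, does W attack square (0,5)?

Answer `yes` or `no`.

Op 1: place WK@(3,0)
Op 2: place WB@(1,5)
Op 3: place BN@(5,3)
Op 4: place BR@(4,3)
Op 5: place WR@(2,0)
Op 6: place WB@(4,2)
Op 7: place WN@(0,1)
Per-piece attacks for W:
  WN@(0,1): attacks (1,3) (2,2) (2,0)
  WB@(1,5): attacks (2,4) (3,3) (4,2) (0,4) [ray(1,-1) blocked at (4,2)]
  WR@(2,0): attacks (2,1) (2,2) (2,3) (2,4) (2,5) (3,0) (1,0) (0,0) [ray(1,0) blocked at (3,0)]
  WK@(3,0): attacks (3,1) (4,0) (2,0) (4,1) (2,1)
  WB@(4,2): attacks (5,3) (5,1) (3,3) (2,4) (1,5) (3,1) (2,0) [ray(1,1) blocked at (5,3); ray(-1,1) blocked at (1,5); ray(-1,-1) blocked at (2,0)]
W attacks (0,5): no

Answer: no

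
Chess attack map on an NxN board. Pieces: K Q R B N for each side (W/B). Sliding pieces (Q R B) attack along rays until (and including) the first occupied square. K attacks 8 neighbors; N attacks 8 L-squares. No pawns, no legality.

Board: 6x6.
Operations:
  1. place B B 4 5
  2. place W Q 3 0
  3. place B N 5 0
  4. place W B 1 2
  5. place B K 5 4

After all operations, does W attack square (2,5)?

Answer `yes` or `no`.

Op 1: place BB@(4,5)
Op 2: place WQ@(3,0)
Op 3: place BN@(5,0)
Op 4: place WB@(1,2)
Op 5: place BK@(5,4)
Per-piece attacks for W:
  WB@(1,2): attacks (2,3) (3,4) (4,5) (2,1) (3,0) (0,3) (0,1) [ray(1,1) blocked at (4,5); ray(1,-1) blocked at (3,0)]
  WQ@(3,0): attacks (3,1) (3,2) (3,3) (3,4) (3,5) (4,0) (5,0) (2,0) (1,0) (0,0) (4,1) (5,2) (2,1) (1,2) [ray(1,0) blocked at (5,0); ray(-1,1) blocked at (1,2)]
W attacks (2,5): no

Answer: no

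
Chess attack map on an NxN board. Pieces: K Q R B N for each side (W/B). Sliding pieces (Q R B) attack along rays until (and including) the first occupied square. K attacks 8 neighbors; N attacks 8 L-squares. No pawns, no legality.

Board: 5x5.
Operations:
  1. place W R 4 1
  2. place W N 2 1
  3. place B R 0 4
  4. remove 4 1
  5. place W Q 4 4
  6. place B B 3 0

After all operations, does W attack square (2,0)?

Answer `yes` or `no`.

Answer: no

Derivation:
Op 1: place WR@(4,1)
Op 2: place WN@(2,1)
Op 3: place BR@(0,4)
Op 4: remove (4,1)
Op 5: place WQ@(4,4)
Op 6: place BB@(3,0)
Per-piece attacks for W:
  WN@(2,1): attacks (3,3) (4,2) (1,3) (0,2) (4,0) (0,0)
  WQ@(4,4): attacks (4,3) (4,2) (4,1) (4,0) (3,4) (2,4) (1,4) (0,4) (3,3) (2,2) (1,1) (0,0) [ray(-1,0) blocked at (0,4)]
W attacks (2,0): no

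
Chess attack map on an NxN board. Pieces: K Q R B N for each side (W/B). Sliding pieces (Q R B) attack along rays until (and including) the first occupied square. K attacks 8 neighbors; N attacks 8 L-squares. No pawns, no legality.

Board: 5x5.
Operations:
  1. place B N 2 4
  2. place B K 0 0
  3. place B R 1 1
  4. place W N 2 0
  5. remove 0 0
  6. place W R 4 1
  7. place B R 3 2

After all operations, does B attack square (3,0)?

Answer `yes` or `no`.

Op 1: place BN@(2,4)
Op 2: place BK@(0,0)
Op 3: place BR@(1,1)
Op 4: place WN@(2,0)
Op 5: remove (0,0)
Op 6: place WR@(4,1)
Op 7: place BR@(3,2)
Per-piece attacks for B:
  BR@(1,1): attacks (1,2) (1,3) (1,4) (1,0) (2,1) (3,1) (4,1) (0,1) [ray(1,0) blocked at (4,1)]
  BN@(2,4): attacks (3,2) (4,3) (1,2) (0,3)
  BR@(3,2): attacks (3,3) (3,4) (3,1) (3,0) (4,2) (2,2) (1,2) (0,2)
B attacks (3,0): yes

Answer: yes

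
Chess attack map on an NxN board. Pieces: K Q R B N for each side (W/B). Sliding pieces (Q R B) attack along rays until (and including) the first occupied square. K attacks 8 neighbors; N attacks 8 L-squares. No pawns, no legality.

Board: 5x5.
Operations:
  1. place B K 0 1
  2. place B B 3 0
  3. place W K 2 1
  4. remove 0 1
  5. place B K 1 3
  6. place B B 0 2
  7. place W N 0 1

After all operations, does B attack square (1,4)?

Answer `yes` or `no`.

Op 1: place BK@(0,1)
Op 2: place BB@(3,0)
Op 3: place WK@(2,1)
Op 4: remove (0,1)
Op 5: place BK@(1,3)
Op 6: place BB@(0,2)
Op 7: place WN@(0,1)
Per-piece attacks for B:
  BB@(0,2): attacks (1,3) (1,1) (2,0) [ray(1,1) blocked at (1,3)]
  BK@(1,3): attacks (1,4) (1,2) (2,3) (0,3) (2,4) (2,2) (0,4) (0,2)
  BB@(3,0): attacks (4,1) (2,1) [ray(-1,1) blocked at (2,1)]
B attacks (1,4): yes

Answer: yes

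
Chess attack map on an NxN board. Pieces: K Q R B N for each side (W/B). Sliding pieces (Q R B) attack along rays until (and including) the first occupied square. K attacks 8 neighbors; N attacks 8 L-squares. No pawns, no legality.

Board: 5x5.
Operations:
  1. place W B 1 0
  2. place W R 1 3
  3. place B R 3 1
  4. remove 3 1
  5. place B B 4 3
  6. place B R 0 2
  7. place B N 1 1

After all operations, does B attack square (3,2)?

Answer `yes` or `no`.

Op 1: place WB@(1,0)
Op 2: place WR@(1,3)
Op 3: place BR@(3,1)
Op 4: remove (3,1)
Op 5: place BB@(4,3)
Op 6: place BR@(0,2)
Op 7: place BN@(1,1)
Per-piece attacks for B:
  BR@(0,2): attacks (0,3) (0,4) (0,1) (0,0) (1,2) (2,2) (3,2) (4,2)
  BN@(1,1): attacks (2,3) (3,2) (0,3) (3,0)
  BB@(4,3): attacks (3,4) (3,2) (2,1) (1,0) [ray(-1,-1) blocked at (1,0)]
B attacks (3,2): yes

Answer: yes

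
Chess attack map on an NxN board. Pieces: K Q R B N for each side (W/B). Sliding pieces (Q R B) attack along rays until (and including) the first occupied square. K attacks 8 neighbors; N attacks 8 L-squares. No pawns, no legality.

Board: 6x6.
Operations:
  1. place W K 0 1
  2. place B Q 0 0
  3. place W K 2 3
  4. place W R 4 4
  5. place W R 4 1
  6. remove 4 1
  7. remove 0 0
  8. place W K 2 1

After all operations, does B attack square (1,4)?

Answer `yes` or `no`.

Op 1: place WK@(0,1)
Op 2: place BQ@(0,0)
Op 3: place WK@(2,3)
Op 4: place WR@(4,4)
Op 5: place WR@(4,1)
Op 6: remove (4,1)
Op 7: remove (0,0)
Op 8: place WK@(2,1)
Per-piece attacks for B:
B attacks (1,4): no

Answer: no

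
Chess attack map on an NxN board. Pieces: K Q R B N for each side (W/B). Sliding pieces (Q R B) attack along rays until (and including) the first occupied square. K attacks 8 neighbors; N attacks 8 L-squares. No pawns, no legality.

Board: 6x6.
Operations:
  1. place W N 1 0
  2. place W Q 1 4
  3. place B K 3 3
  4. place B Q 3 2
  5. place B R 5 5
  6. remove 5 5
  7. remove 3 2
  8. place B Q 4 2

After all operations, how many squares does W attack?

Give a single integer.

Answer: 20

Derivation:
Op 1: place WN@(1,0)
Op 2: place WQ@(1,4)
Op 3: place BK@(3,3)
Op 4: place BQ@(3,2)
Op 5: place BR@(5,5)
Op 6: remove (5,5)
Op 7: remove (3,2)
Op 8: place BQ@(4,2)
Per-piece attacks for W:
  WN@(1,0): attacks (2,2) (3,1) (0,2)
  WQ@(1,4): attacks (1,5) (1,3) (1,2) (1,1) (1,0) (2,4) (3,4) (4,4) (5,4) (0,4) (2,5) (2,3) (3,2) (4,1) (5,0) (0,5) (0,3) [ray(0,-1) blocked at (1,0)]
Union (20 distinct): (0,2) (0,3) (0,4) (0,5) (1,0) (1,1) (1,2) (1,3) (1,5) (2,2) (2,3) (2,4) (2,5) (3,1) (3,2) (3,4) (4,1) (4,4) (5,0) (5,4)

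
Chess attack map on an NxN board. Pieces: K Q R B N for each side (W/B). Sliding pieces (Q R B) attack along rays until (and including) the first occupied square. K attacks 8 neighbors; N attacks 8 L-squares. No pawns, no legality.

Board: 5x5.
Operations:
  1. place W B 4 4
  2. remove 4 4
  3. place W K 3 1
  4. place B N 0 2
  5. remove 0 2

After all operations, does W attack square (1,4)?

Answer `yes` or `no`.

Op 1: place WB@(4,4)
Op 2: remove (4,4)
Op 3: place WK@(3,1)
Op 4: place BN@(0,2)
Op 5: remove (0,2)
Per-piece attacks for W:
  WK@(3,1): attacks (3,2) (3,0) (4,1) (2,1) (4,2) (4,0) (2,2) (2,0)
W attacks (1,4): no

Answer: no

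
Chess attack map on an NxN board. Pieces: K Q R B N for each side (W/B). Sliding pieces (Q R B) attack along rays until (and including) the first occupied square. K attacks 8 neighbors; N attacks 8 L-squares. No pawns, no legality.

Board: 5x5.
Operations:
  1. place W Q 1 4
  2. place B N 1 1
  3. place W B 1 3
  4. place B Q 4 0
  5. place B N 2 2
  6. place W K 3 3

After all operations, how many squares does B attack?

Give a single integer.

Op 1: place WQ@(1,4)
Op 2: place BN@(1,1)
Op 3: place WB@(1,3)
Op 4: place BQ@(4,0)
Op 5: place BN@(2,2)
Op 6: place WK@(3,3)
Per-piece attacks for B:
  BN@(1,1): attacks (2,3) (3,2) (0,3) (3,0)
  BN@(2,2): attacks (3,4) (4,3) (1,4) (0,3) (3,0) (4,1) (1,0) (0,1)
  BQ@(4,0): attacks (4,1) (4,2) (4,3) (4,4) (3,0) (2,0) (1,0) (0,0) (3,1) (2,2) [ray(-1,1) blocked at (2,2)]
Union (16 distinct): (0,0) (0,1) (0,3) (1,0) (1,4) (2,0) (2,2) (2,3) (3,0) (3,1) (3,2) (3,4) (4,1) (4,2) (4,3) (4,4)

Answer: 16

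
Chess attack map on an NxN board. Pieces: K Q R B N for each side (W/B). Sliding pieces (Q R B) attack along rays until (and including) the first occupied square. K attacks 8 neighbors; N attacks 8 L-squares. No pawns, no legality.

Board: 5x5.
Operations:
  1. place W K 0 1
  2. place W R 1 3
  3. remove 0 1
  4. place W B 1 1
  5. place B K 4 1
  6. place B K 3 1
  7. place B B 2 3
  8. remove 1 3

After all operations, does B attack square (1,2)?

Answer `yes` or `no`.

Op 1: place WK@(0,1)
Op 2: place WR@(1,3)
Op 3: remove (0,1)
Op 4: place WB@(1,1)
Op 5: place BK@(4,1)
Op 6: place BK@(3,1)
Op 7: place BB@(2,3)
Op 8: remove (1,3)
Per-piece attacks for B:
  BB@(2,3): attacks (3,4) (3,2) (4,1) (1,4) (1,2) (0,1) [ray(1,-1) blocked at (4,1)]
  BK@(3,1): attacks (3,2) (3,0) (4,1) (2,1) (4,2) (4,0) (2,2) (2,0)
  BK@(4,1): attacks (4,2) (4,0) (3,1) (3,2) (3,0)
B attacks (1,2): yes

Answer: yes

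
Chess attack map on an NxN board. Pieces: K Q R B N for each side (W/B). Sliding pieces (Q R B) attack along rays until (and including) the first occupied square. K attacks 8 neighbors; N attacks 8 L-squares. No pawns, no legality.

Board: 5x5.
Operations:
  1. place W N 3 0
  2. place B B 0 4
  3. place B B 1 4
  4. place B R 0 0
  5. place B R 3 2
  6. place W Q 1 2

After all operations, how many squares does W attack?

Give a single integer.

Answer: 14

Derivation:
Op 1: place WN@(3,0)
Op 2: place BB@(0,4)
Op 3: place BB@(1,4)
Op 4: place BR@(0,0)
Op 5: place BR@(3,2)
Op 6: place WQ@(1,2)
Per-piece attacks for W:
  WQ@(1,2): attacks (1,3) (1,4) (1,1) (1,0) (2,2) (3,2) (0,2) (2,3) (3,4) (2,1) (3,0) (0,3) (0,1) [ray(0,1) blocked at (1,4); ray(1,0) blocked at (3,2); ray(1,-1) blocked at (3,0)]
  WN@(3,0): attacks (4,2) (2,2) (1,1)
Union (14 distinct): (0,1) (0,2) (0,3) (1,0) (1,1) (1,3) (1,4) (2,1) (2,2) (2,3) (3,0) (3,2) (3,4) (4,2)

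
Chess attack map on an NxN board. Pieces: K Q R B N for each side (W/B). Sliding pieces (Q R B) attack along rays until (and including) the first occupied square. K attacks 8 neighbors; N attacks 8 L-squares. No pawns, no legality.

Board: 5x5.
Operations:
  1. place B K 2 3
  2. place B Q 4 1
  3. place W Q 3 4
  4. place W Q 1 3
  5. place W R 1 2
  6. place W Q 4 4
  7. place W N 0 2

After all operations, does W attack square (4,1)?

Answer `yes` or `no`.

Answer: yes

Derivation:
Op 1: place BK@(2,3)
Op 2: place BQ@(4,1)
Op 3: place WQ@(3,4)
Op 4: place WQ@(1,3)
Op 5: place WR@(1,2)
Op 6: place WQ@(4,4)
Op 7: place WN@(0,2)
Per-piece attacks for W:
  WN@(0,2): attacks (1,4) (2,3) (1,0) (2,1)
  WR@(1,2): attacks (1,3) (1,1) (1,0) (2,2) (3,2) (4,2) (0,2) [ray(0,1) blocked at (1,3); ray(-1,0) blocked at (0,2)]
  WQ@(1,3): attacks (1,4) (1,2) (2,3) (0,3) (2,4) (2,2) (3,1) (4,0) (0,4) (0,2) [ray(0,-1) blocked at (1,2); ray(1,0) blocked at (2,3); ray(-1,-1) blocked at (0,2)]
  WQ@(3,4): attacks (3,3) (3,2) (3,1) (3,0) (4,4) (2,4) (1,4) (0,4) (4,3) (2,3) [ray(1,0) blocked at (4,4); ray(-1,-1) blocked at (2,3)]
  WQ@(4,4): attacks (4,3) (4,2) (4,1) (3,4) (3,3) (2,2) (1,1) (0,0) [ray(0,-1) blocked at (4,1); ray(-1,0) blocked at (3,4)]
W attacks (4,1): yes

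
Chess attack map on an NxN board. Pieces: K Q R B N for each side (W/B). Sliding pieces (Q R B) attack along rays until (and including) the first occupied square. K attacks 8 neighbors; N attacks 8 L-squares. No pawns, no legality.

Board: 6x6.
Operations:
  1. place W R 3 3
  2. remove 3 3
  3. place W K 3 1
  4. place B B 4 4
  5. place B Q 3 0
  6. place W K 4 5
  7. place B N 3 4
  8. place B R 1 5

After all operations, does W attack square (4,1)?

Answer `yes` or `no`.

Answer: yes

Derivation:
Op 1: place WR@(3,3)
Op 2: remove (3,3)
Op 3: place WK@(3,1)
Op 4: place BB@(4,4)
Op 5: place BQ@(3,0)
Op 6: place WK@(4,5)
Op 7: place BN@(3,4)
Op 8: place BR@(1,5)
Per-piece attacks for W:
  WK@(3,1): attacks (3,2) (3,0) (4,1) (2,1) (4,2) (4,0) (2,2) (2,0)
  WK@(4,5): attacks (4,4) (5,5) (3,5) (5,4) (3,4)
W attacks (4,1): yes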